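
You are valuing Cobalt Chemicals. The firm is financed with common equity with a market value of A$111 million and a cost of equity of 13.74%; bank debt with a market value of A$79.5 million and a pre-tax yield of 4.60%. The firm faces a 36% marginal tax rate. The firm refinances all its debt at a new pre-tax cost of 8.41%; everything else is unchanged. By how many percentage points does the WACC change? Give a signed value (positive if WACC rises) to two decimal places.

Current WACC:
Total capital V = 111 + 79.5 = 190.5.
Equity: weight = 111/190.5 = 0.5827; cost = 13.74%.
Bank debt: weight = 79.5/190.5 = 0.4173; after-tax cost = 4.6% × (1 − 36%) = 2.9440%.
WACC = 0.5827 × 13.7400% + 0.4173 × 2.9440% = 9.2346%.
After the change:
Total capital V = 111 + 79.5 = 190.5.
Equity: weight = 111/190.5 = 0.5827; cost = 13.74%.
Bank debt: weight = 79.5/190.5 = 0.4173; after-tax cost = 8.41% × (1 − 36%) = 5.3824%.
WACC = 0.5827 × 13.7400% + 0.4173 × 5.3824% = 10.2522%.
Change in WACC = 10.2522% − 9.2346% = 1.0176 pp.

+1.02 pp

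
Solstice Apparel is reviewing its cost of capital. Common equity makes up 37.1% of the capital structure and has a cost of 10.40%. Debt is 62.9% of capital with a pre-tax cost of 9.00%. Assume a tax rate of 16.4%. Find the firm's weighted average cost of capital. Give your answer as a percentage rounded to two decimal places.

After-tax cost of debt = 9% × (1 − 16.4%) = 7.5240%.
WACC = 0.371 × 10.4000% + 0.629 × 7.5240% = 8.5910%.

8.59%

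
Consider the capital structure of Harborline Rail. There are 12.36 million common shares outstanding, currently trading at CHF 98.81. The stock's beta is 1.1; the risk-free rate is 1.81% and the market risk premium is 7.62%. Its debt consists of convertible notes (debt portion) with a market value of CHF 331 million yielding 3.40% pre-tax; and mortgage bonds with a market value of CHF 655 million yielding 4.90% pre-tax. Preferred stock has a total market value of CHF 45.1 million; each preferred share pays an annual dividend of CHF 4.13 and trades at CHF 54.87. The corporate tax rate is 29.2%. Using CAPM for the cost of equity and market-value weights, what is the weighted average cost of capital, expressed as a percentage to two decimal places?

7.04%

Cost of equity via CAPM: Re = 1.81% + 1.1 × 7.62% = 10.1920%.
Cost of preferred: Rp = 4.13 / 54.87 = 7.5269%.
Market value of equity E = 98.81 × 12.36m = 1221.2916m.
Total capital V = 1221.2916 + 45.1 + 331 + 655 = 2252.3916.
Equity: weight = 1221.2916/2252.3916 = 0.5422; cost = 10.192%.
Preferred: weight = 45.1/2252.3916 = 0.0200; cost = 7.5269%.
Convertible notes (debt portion): weight = 331/2252.3916 = 0.1470; after-tax cost = 3.4% × (1 − 29.2%) = 2.4072%.
Mortgage bonds: weight = 655/2252.3916 = 0.2908; after-tax cost = 4.9% × (1 − 29.2%) = 3.4692%.
WACC = 0.5422 × 10.1920% + 0.0200 × 7.5269% + 0.1470 × 2.4072% + 0.2908 × 3.4692% = 7.0396%.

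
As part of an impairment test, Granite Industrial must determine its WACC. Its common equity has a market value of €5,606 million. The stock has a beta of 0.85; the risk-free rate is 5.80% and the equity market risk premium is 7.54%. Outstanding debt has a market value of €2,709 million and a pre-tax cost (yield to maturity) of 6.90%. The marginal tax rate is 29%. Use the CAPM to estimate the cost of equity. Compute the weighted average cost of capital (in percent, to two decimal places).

9.83%

Cost of equity via CAPM: Re = 5.8% + 0.85 × 7.54% = 12.2090%.
Total capital V = 5606 + 2709 = 8315.
Equity: weight = 5606/8315 = 0.6742; cost = 12.209%.
Debt: weight = 2709/8315 = 0.3258; after-tax cost = 6.9% × (1 − 29%) = 4.8990%.
WACC = 0.6742 × 12.2090% + 0.3258 × 4.8990% = 9.8274%.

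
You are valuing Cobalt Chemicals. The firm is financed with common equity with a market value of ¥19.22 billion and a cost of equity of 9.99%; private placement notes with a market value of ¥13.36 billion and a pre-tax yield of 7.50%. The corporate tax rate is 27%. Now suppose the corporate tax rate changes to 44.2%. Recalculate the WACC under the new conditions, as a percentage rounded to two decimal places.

After the change:
Total capital V = 19.22 + 13.36 = 32.58.
Equity: weight = 19.22/32.58 = 0.5899; cost = 9.99%.
Private placement notes: weight = 13.36/32.58 = 0.4101; after-tax cost = 7.5% × (1 − 44.2%) = 4.1850%.
WACC = 0.5899 × 9.9900% + 0.4101 × 4.1850% = 7.6096%.

7.61%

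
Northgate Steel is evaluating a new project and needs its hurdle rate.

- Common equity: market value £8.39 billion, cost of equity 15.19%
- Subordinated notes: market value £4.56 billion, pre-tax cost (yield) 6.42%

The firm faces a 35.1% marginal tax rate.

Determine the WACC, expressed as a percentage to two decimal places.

Total capital V = 8.39 + 4.56 = 12.95.
Equity: weight = 8.39/12.95 = 0.6479; cost = 15.19%.
Subordinated notes: weight = 4.56/12.95 = 0.3521; after-tax cost = 6.42% × (1 − 35.1%) = 4.1666%.
WACC = 0.6479 × 15.1900% + 0.3521 × 4.1666% = 11.3084%.

11.31%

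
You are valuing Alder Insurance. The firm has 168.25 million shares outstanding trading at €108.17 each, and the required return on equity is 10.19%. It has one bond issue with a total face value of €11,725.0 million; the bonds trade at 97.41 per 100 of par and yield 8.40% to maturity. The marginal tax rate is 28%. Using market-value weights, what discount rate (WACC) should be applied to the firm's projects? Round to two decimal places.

Market value of equity E = 108.17 × 168.25m = 18199.6025m. Market value of debt D = 11725m × 97.41/100 = 11421.3225m.
Total capital V = 18199.6025 + 11421.3225 = 29620.925.
Equity: weight = 18199.6025/29620.925 = 0.6144; cost = 10.19%.
Bonds outstanding: weight = 11421.3225/29620.925 = 0.3856; after-tax cost = 8.4% × (1 − 28%) = 6.0480%.
WACC = 0.6144 × 10.1900% + 0.3856 × 6.0480% = 8.5929%.

8.59%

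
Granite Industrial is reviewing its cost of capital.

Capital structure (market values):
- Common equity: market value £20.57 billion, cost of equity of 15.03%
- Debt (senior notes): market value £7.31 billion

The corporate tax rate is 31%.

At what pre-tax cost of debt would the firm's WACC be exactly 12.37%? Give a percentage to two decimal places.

Total capital V = 20.57 + 7.31 = 27.88.
Equity weight = 20.57/27.88 = 0.7378.
Senior notes weight = 7.31/27.88 = 0.2622.
Equity contribution = 0.7378 × 15.03% = 11.0892%.
Remaining for debt = 12.37% − 11.0892% = 1.2808%.
Rd × (1 − 31%) × 0.2622 = 1.2808%  ⇒  Rd = 7.0795%.

7.08%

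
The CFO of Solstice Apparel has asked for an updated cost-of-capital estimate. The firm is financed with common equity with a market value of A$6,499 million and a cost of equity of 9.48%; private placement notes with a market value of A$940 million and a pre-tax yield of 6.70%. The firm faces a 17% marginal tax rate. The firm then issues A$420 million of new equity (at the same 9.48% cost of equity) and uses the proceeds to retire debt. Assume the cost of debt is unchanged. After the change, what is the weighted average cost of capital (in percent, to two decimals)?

9.21%

After the change:
Total capital V = 6919 + 520 = 7439.
Equity: weight = 6919/7439 = 0.9301; cost = 9.48%.
Private placement notes: weight = 520/7439 = 0.0699; after-tax cost = 6.7% × (1 − 17%) = 5.5610%.
WACC = 0.9301 × 9.4800% + 0.0699 × 5.5610% = 9.2061%.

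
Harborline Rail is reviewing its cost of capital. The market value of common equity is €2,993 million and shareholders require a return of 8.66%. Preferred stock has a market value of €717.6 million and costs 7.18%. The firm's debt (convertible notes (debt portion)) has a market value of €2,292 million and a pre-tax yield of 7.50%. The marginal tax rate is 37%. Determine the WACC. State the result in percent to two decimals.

6.98%

Total capital V = 2993 + 717.6 + 2292 = 6002.6.
Equity: weight = 2993/6002.6 = 0.4986; cost = 8.66%.
Preferred: weight = 717.6/6002.6 = 0.1195; cost = 7.18%.
Convertible notes (debt portion): weight = 2292/6002.6 = 0.3818; after-tax cost = 7.5% × (1 − 37%) = 4.7250%.
WACC = 0.4986 × 8.6600% + 0.1195 × 7.1800% + 0.3818 × 4.7250% = 6.9805%.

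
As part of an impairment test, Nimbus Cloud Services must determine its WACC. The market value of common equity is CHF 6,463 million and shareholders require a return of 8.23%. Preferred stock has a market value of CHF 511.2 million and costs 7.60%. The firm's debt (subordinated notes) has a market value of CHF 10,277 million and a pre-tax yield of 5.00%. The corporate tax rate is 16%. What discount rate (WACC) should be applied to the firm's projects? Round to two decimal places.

Total capital V = 6463 + 511.2 + 10277 = 17251.2.
Equity: weight = 6463/17251.2 = 0.3746; cost = 8.23%.
Preferred: weight = 511.2/17251.2 = 0.0296; cost = 7.6%.
Subordinated notes: weight = 10277/17251.2 = 0.5957; after-tax cost = 5% × (1 − 16%) = 4.2000%.
WACC = 0.3746 × 8.2300% + 0.0296 × 7.6000% + 0.5957 × 4.2000% = 5.8106%.

5.81%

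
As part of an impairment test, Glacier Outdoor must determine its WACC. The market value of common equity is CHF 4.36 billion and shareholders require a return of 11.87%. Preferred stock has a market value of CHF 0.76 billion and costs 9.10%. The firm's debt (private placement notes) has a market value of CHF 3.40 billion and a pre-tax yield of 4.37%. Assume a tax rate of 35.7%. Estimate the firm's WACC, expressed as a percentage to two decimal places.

8.01%

Total capital V = 4.36 + 0.76 + 3.4 = 8.52.
Equity: weight = 4.36/8.52 = 0.5117; cost = 11.87%.
Preferred: weight = 0.76/8.52 = 0.0892; cost = 9.1%.
Private placement notes: weight = 3.4/8.52 = 0.3991; after-tax cost = 4.37% × (1 − 35.7%) = 2.8099%.
WACC = 0.5117 × 11.8700% + 0.0892 × 9.1000% + 0.3991 × 2.8099% = 8.0074%.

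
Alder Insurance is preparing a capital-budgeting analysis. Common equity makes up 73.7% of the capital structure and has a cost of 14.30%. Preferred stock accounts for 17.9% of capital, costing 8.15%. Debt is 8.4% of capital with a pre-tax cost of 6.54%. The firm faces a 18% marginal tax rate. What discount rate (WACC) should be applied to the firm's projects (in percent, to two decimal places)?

After-tax cost of debt = 6.54% × (1 − 18%) = 5.3628%.
WACC = 0.737 × 14.3000% + 0.179 × 8.1500% + 0.084 × 5.3628% = 12.4484%.

12.45%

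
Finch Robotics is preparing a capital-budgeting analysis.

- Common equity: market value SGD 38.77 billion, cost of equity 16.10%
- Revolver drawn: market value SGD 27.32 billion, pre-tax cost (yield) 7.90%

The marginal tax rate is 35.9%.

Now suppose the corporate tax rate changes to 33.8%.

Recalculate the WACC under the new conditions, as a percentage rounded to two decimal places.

After the change:
Total capital V = 38.77 + 27.32 = 66.09.
Equity: weight = 38.77/66.09 = 0.5866; cost = 16.1%.
Revolver drawn: weight = 27.32/66.09 = 0.4134; after-tax cost = 7.9% × (1 − 33.8%) = 5.2298%.
WACC = 0.5866 × 16.1000% + 0.4134 × 5.2298% = 11.6065%.

11.61%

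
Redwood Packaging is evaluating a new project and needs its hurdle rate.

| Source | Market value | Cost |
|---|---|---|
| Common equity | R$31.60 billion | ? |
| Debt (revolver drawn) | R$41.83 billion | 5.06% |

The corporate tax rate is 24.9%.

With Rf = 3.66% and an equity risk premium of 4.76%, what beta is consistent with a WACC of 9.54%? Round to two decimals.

2.83

Total capital V = 31.6 + 41.83 = 73.43.
Equity weight = 31.6/73.43 = 0.4303.
Revolver drawn weight = 41.83/73.43 = 0.5697.
Debt contribution = 0.5697 × 5.06% × (1 − 24.9%) = 2.1647%.
Required equity contribution = 9.54% − 2.1647% = 7.3753%  ⇒  Re = 17.1382%.
CAPM: 17.1382% = 3.66% + β × 4.76%  ⇒  β = 2.8315.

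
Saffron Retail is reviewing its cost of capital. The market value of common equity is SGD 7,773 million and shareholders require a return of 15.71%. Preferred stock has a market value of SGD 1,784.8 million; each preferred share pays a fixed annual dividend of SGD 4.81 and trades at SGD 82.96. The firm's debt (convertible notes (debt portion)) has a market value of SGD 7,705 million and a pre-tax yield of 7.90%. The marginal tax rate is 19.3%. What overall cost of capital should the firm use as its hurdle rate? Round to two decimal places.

10.52%

Cost of preferred: Rp = 4.81 / 82.96 = 5.7980%.
Total capital V = 7773 + 1784.8 + 7705 = 17262.8.
Equity: weight = 7773/17262.8 = 0.4503; cost = 15.71%.
Preferred: weight = 1784.8/17262.8 = 0.1034; cost = 5.798%.
Convertible notes (debt portion): weight = 7705/17262.8 = 0.4463; after-tax cost = 7.9% × (1 − 19.3%) = 6.3753%.
WACC = 0.4503 × 15.7100% + 0.1034 × 5.7980% + 0.4463 × 6.3753% = 10.5188%.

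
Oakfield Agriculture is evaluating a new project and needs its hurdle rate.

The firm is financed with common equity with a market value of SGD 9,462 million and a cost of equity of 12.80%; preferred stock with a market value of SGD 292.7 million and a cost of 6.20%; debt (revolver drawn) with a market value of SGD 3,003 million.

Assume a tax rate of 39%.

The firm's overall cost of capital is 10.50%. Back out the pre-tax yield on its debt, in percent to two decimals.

6.02%

Total capital V = 9462 + 292.7 + 3003 = 12757.7.
Equity weight = 9462/12757.7 = 0.7417.
Preferred weight = 292.7/12757.7 = 0.0229.
Revolver drawn weight = 3003/12757.7 = 0.2354.
Equity contribution = 0.7417 × 12.8% = 9.4934%.
Preferred contribution = 0.0229 × 6.2% = 0.1422%.
Remaining for debt = 10.5% − 9.6356% = 0.8644%.
Rd × (1 − 39%) × 0.2354 = 0.8644%  ⇒  Rd = 6.0199%.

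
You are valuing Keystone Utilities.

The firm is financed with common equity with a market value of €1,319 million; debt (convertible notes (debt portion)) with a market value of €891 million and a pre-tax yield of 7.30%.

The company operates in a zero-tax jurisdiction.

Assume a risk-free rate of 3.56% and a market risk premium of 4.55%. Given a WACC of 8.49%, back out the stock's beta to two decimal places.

Total capital V = 1319 + 891 = 2210.
Equity weight = 1319/2210 = 0.5968.
Convertible notes (debt portion) weight = 891/2210 = 0.4032.
Debt contribution = 0.4032 × 7.3% × (1 − 0%) = 2.9431%.
Required equity contribution = 8.49% − 2.9431% = 5.5469%  ⇒  Re = 9.2939%.
CAPM: 9.2939% = 3.56% + β × 4.55%  ⇒  β = 1.2602.

1.26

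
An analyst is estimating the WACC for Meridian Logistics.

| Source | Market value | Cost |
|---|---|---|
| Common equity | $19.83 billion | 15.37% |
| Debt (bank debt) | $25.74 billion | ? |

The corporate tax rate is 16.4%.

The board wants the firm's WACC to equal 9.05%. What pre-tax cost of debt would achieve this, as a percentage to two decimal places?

5.00%

Total capital V = 19.83 + 25.74 = 45.57.
Equity weight = 19.83/45.57 = 0.4352.
Bank debt weight = 25.74/45.57 = 0.5648.
Equity contribution = 0.4352 × 15.37% = 6.6883%.
Remaining for debt = 9.05% − 6.6883% = 2.3617%.
Rd × (1 − 16.4%) × 0.5648 = 2.3617%  ⇒  Rd = 5.0013%.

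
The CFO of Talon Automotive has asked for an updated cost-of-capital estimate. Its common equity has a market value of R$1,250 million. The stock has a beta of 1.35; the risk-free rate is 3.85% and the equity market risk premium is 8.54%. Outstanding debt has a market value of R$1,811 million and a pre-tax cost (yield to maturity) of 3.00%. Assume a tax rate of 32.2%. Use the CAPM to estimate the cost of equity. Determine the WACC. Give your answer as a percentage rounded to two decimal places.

Cost of equity via CAPM: Re = 3.85% + 1.35 × 8.54% = 15.3790%.
Total capital V = 1250 + 1811 = 3061.
Equity: weight = 1250/3061 = 0.4084; cost = 15.379%.
Debt: weight = 1811/3061 = 0.5916; after-tax cost = 3% × (1 − 32.2%) = 2.0340%.
WACC = 0.4084 × 15.3790% + 0.5916 × 2.0340% = 7.4836%.

7.48%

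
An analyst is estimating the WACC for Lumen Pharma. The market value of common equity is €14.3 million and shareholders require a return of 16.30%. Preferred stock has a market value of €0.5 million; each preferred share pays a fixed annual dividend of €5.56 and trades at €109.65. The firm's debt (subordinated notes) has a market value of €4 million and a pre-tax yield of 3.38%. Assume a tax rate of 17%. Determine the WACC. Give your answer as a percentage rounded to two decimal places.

13.13%

Cost of preferred: Rp = 5.56 / 109.65 = 5.0707%.
Total capital V = 14.3 + 0.5 + 4 = 18.8.
Equity: weight = 14.3/18.8 = 0.7606; cost = 16.3%.
Preferred: weight = 0.5/18.8 = 0.0266; cost = 5.0707%.
Subordinated notes: weight = 4/18.8 = 0.2128; after-tax cost = 3.38% × (1 − 17%) = 2.8054%.
WACC = 0.7606 × 16.3000% + 0.0266 × 5.0707% + 0.2128 × 2.8054% = 13.1302%.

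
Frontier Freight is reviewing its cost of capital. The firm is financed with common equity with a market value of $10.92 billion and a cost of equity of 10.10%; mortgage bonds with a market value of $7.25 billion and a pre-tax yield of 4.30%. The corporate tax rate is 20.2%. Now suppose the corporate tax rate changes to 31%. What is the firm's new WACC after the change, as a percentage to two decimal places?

7.25%

After the change:
Total capital V = 10.92 + 7.25 = 18.17.
Equity: weight = 10.92/18.17 = 0.6010; cost = 10.1%.
Mortgage bonds: weight = 7.25/18.17 = 0.3990; after-tax cost = 4.3% × (1 − 31%) = 2.9670%.
WACC = 0.6010 × 10.1000% + 0.3990 × 2.9670% = 7.2539%.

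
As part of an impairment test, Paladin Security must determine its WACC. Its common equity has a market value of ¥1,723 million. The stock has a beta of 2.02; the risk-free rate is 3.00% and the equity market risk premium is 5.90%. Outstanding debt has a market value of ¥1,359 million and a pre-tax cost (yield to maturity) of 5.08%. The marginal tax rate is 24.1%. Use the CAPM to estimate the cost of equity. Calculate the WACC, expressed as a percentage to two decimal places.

Cost of equity via CAPM: Re = 3.0% + 2.02 × 5.9% = 14.9180%.
Total capital V = 1723 + 1359 = 3082.
Equity: weight = 1723/3082 = 0.5591; cost = 14.918%.
Debt: weight = 1359/3082 = 0.4409; after-tax cost = 5.08% × (1 − 24.1%) = 3.8557%.
WACC = 0.5591 × 14.9180% + 0.4409 × 3.8557% = 10.0401%.

10.04%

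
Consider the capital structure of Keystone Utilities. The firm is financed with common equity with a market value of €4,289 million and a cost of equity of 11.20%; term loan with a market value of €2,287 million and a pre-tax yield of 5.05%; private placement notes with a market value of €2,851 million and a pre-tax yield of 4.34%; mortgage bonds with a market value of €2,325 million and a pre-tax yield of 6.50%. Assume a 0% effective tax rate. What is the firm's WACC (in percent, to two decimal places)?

Total capital V = 4289 + 2287 + 2851 + 2325 = 11752.
Equity: weight = 4289/11752 = 0.3650; cost = 11.2%.
Term loan: weight = 2287/11752 = 0.1946; after-tax cost = 5.05% × (1 − 0%) = 5.0500%.
Private placement notes: weight = 2851/11752 = 0.2426; after-tax cost = 4.34% × (1 − 0%) = 4.3400%.
Mortgage bonds: weight = 2325/11752 = 0.1978; after-tax cost = 6.5% × (1 − 0%) = 6.5000%.
WACC = 0.3650 × 11.2000% + 0.1946 × 5.0500% + 0.2426 × 4.3400% + 0.1978 × 6.5000% = 7.4091%.

7.41%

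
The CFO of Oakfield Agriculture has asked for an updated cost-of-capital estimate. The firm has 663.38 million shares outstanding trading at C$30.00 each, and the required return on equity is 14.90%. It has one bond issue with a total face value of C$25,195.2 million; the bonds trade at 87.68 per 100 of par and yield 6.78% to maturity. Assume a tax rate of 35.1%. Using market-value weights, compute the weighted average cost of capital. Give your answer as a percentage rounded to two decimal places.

Market value of equity E = 30.0 × 663.38m = 19901.4m. Market value of debt D = 25195.2m × 87.68/100 = 22091.15136m.
Total capital V = 19901.4 + 22091.15136 = 41992.55136.
Equity: weight = 19901.4/41992.55136 = 0.4739; cost = 14.9%.
Bonds outstanding: weight = 22091.15136/41992.55136 = 0.5261; after-tax cost = 6.78% × (1 − 35.1%) = 4.4002%.
WACC = 0.4739 × 14.9000% + 0.5261 × 4.4002% = 9.3763%.

9.38%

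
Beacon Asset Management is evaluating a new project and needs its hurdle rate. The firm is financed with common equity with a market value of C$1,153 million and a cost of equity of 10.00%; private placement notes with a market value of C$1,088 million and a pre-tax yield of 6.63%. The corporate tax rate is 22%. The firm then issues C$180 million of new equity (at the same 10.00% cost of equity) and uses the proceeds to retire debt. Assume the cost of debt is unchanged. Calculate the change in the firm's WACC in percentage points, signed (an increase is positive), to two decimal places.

+0.39 pp

Current WACC:
Total capital V = 1153 + 1088 = 2241.
Equity: weight = 1153/2241 = 0.5145; cost = 10%.
Private placement notes: weight = 1088/2241 = 0.4855; after-tax cost = 6.63% × (1 − 22%) = 5.1714%.
WACC = 0.5145 × 10.0000% + 0.4855 × 5.1714% = 7.6557%.
After the change:
Total capital V = 1333 + 908 = 2241.
Equity: weight = 1333/2241 = 0.5948; cost = 10%.
Private placement notes: weight = 908/2241 = 0.4052; after-tax cost = 6.63% × (1 − 22%) = 5.1714%.
WACC = 0.5948 × 10.0000% + 0.4052 × 5.1714% = 8.0436%.
Change in WACC = 8.0436% − 7.6557% = 0.3878 pp.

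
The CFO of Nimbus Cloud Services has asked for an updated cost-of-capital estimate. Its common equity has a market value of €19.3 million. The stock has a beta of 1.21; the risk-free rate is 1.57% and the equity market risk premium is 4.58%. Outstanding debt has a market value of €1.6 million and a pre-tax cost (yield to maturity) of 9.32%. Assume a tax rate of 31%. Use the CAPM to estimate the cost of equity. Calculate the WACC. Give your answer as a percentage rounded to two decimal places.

7.06%

Cost of equity via CAPM: Re = 1.57% + 1.21 × 4.58% = 7.1118%.
Total capital V = 19.3 + 1.6 = 20.9.
Equity: weight = 19.3/20.9 = 0.9234; cost = 7.1118%.
Debt: weight = 1.6/20.9 = 0.0766; after-tax cost = 9.32% × (1 − 31%) = 6.4308%.
WACC = 0.9234 × 7.1118% + 0.0766 × 6.4308% = 7.0597%.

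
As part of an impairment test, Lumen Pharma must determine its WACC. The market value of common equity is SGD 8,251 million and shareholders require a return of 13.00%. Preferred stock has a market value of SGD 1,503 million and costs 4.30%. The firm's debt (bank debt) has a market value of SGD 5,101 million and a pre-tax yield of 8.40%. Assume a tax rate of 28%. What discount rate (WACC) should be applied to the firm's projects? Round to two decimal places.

Total capital V = 8251 + 1503 + 5101 = 14855.
Equity: weight = 8251/14855 = 0.5554; cost = 13%.
Preferred: weight = 1503/14855 = 0.1012; cost = 4.3%.
Bank debt: weight = 5101/14855 = 0.3434; after-tax cost = 8.4% × (1 − 28%) = 6.0480%.
WACC = 0.5554 × 13.0000% + 0.1012 × 4.3000% + 0.3434 × 6.0480% = 9.7325%.

9.73%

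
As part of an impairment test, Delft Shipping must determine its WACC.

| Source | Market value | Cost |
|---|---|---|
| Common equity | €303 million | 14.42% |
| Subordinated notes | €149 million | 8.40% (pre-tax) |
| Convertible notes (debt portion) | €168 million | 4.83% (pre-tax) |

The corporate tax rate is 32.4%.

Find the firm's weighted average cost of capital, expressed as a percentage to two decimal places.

9.30%

Total capital V = 303 + 149 + 168 = 620.
Equity: weight = 303/620 = 0.4887; cost = 14.42%.
Subordinated notes: weight = 149/620 = 0.2403; after-tax cost = 8.4% × (1 − 32.4%) = 5.6784%.
Convertible notes (debt portion): weight = 168/620 = 0.2710; after-tax cost = 4.83% × (1 − 32.4%) = 3.2651%.
WACC = 0.4887 × 14.4200% + 0.2403 × 5.6784% + 0.2710 × 3.2651% = 9.2966%.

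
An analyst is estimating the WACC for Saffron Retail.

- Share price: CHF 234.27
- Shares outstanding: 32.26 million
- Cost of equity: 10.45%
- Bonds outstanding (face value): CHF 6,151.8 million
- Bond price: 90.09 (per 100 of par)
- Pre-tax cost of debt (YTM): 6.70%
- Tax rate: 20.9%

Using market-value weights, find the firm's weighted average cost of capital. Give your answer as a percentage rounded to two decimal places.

8.27%

Market value of equity E = 234.27 × 32.26m = 7557.5502m. Market value of debt D = 6151.8m × 90.09/100 = 5542.15662m.
Total capital V = 7557.5502 + 5542.15662 = 13099.70682.
Equity: weight = 7557.5502/13099.70682 = 0.5769; cost = 10.45%.
Bonds outstanding: weight = 5542.15662/13099.70682 = 0.4231; after-tax cost = 6.7% × (1 − 20.9%) = 5.2997%.
WACC = 0.5769 × 10.4500% + 0.4231 × 5.2997% = 8.2710%.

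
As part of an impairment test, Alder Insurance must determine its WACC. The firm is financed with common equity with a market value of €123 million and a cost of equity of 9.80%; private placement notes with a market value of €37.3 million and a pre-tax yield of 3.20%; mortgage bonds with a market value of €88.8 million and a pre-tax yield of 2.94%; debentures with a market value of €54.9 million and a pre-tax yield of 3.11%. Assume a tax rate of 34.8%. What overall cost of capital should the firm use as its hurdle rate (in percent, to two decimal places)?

Total capital V = 123 + 37.3 + 88.8 + 54.9 = 304.
Equity: weight = 123/304 = 0.4046; cost = 9.8%.
Private placement notes: weight = 37.3/304 = 0.1227; after-tax cost = 3.2% × (1 − 34.8%) = 2.0864%.
Mortgage bonds: weight = 88.8/304 = 0.2921; after-tax cost = 2.94% × (1 − 34.8%) = 1.9169%.
Debentures: weight = 54.9/304 = 0.1806; after-tax cost = 3.11% × (1 − 34.8%) = 2.0277%.
WACC = 0.4046 × 9.8000% + 0.1227 × 2.0864% + 0.2921 × 1.9169% + 0.1806 × 2.0277% = 5.1472%.

5.15%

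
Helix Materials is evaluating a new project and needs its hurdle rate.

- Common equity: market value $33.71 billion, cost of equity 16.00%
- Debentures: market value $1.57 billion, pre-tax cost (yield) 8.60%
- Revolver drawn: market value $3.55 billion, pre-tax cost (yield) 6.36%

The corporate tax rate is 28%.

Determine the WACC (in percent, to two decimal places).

Total capital V = 33.71 + 1.57 + 3.55 = 38.83.
Equity: weight = 33.71/38.83 = 0.8681; cost = 16%.
Debentures: weight = 1.57/38.83 = 0.0404; after-tax cost = 8.6% × (1 − 28%) = 6.1920%.
Revolver drawn: weight = 3.55/38.83 = 0.0914; after-tax cost = 6.36% × (1 − 28%) = 4.5792%.
WACC = 0.8681 × 16.0000% + 0.0404 × 6.1920% + 0.0914 × 4.5792% = 14.5593%.

14.56%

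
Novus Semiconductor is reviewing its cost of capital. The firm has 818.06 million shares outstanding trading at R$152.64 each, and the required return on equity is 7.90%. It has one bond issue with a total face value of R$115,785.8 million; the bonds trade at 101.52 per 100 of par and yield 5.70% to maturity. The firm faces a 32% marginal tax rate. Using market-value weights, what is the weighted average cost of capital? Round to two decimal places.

5.95%

Market value of equity E = 152.64 × 818.06m = 124868.6784m. Market value of debt D = 115785.8m × 101.52/100 = 117545.74416m.
Total capital V = 124868.6784 + 117545.74416 = 242414.42256.
Equity: weight = 124868.6784/242414.42256 = 0.5151; cost = 7.9%.
Bonds outstanding: weight = 117545.74416/242414.42256 = 0.4849; after-tax cost = 5.7% × (1 − 32%) = 3.8760%.
WACC = 0.5151 × 7.9000% + 0.4849 × 3.8760% = 5.9488%.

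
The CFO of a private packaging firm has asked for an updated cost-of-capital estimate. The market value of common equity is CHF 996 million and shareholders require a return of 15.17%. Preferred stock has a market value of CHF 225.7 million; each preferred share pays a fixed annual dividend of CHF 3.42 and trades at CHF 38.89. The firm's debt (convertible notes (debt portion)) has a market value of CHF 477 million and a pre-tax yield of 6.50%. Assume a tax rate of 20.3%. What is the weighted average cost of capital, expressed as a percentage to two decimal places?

11.52%

Cost of preferred: Rp = 3.42 / 38.89 = 8.7940%.
Total capital V = 996 + 225.7 + 477 = 1698.7.
Equity: weight = 996/1698.7 = 0.5863; cost = 15.17%.
Preferred: weight = 225.7/1698.7 = 0.1329; cost = 8.794%.
Convertible notes (debt portion): weight = 477/1698.7 = 0.2808; after-tax cost = 6.5% × (1 − 20.3%) = 5.1805%.
WACC = 0.5863 × 15.1700% + 0.1329 × 8.7940% + 0.2808 × 5.1805% = 11.5178%.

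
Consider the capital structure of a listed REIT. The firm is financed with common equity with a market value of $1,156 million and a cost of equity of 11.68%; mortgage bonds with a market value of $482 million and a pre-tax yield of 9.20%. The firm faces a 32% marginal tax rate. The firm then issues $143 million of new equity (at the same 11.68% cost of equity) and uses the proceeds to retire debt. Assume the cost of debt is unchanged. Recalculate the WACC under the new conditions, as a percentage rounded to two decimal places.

After the change:
Total capital V = 1299 + 339 = 1638.
Equity: weight = 1299/1638 = 0.7930; cost = 11.68%.
Mortgage bonds: weight = 339/1638 = 0.2070; after-tax cost = 9.2% × (1 − 32%) = 6.2560%.
WACC = 0.7930 × 11.6800% + 0.2070 × 6.2560% = 10.5575%.

10.56%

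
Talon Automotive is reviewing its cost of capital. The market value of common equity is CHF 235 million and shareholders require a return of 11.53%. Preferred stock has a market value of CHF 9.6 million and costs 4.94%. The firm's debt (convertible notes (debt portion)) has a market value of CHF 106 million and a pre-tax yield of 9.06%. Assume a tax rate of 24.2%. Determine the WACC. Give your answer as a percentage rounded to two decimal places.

9.94%

Total capital V = 235 + 9.6 + 106 = 350.6.
Equity: weight = 235/350.6 = 0.6703; cost = 11.53%.
Preferred: weight = 9.6/350.6 = 0.0274; cost = 4.94%.
Convertible notes (debt portion): weight = 106/350.6 = 0.3023; after-tax cost = 9.06% × (1 − 24.2%) = 6.8675%.
WACC = 0.6703 × 11.5300% + 0.0274 × 4.9400% + 0.3023 × 6.8675% = 9.9399%.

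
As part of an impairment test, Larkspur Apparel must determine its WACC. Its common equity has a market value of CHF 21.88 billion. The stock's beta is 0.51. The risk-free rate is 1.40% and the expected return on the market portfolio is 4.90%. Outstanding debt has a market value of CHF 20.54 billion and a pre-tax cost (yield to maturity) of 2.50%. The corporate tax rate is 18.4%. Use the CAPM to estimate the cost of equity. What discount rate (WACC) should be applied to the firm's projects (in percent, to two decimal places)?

2.63%

Market risk premium = 4.9% − 1.4% = 3.5%.
Cost of equity via CAPM: Re = 1.4% + 0.51 × 3.5% = 3.1850%.
Total capital V = 21.88 + 20.54 = 42.42.
Equity: weight = 21.88/42.42 = 0.5158; cost = 3.185%.
Debt: weight = 20.54/42.42 = 0.4842; after-tax cost = 2.5% × (1 − 18.4%) = 2.0400%.
WACC = 0.5158 × 3.1850% + 0.4842 × 2.0400% = 2.6306%.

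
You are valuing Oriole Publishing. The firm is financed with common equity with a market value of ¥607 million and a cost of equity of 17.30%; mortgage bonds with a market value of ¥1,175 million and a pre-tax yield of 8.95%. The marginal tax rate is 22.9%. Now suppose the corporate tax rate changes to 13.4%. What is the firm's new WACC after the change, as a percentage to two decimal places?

11.00%

After the change:
Total capital V = 607 + 1175 = 1782.
Equity: weight = 607/1782 = 0.3406; cost = 17.3%.
Mortgage bonds: weight = 1175/1782 = 0.6594; after-tax cost = 8.95% × (1 − 13.4%) = 7.7507%.
WACC = 0.3406 × 17.3000% + 0.6594 × 7.7507% = 11.0035%.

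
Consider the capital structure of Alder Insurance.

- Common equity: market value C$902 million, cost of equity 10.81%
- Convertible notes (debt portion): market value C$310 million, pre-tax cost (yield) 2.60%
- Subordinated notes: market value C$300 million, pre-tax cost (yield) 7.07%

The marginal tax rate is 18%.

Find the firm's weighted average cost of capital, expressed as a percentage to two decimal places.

8.04%

Total capital V = 902 + 310 + 300 = 1512.
Equity: weight = 902/1512 = 0.5966; cost = 10.81%.
Convertible notes (debt portion): weight = 310/1512 = 0.2050; after-tax cost = 2.6% × (1 − 18%) = 2.1320%.
Subordinated notes: weight = 300/1512 = 0.1984; after-tax cost = 7.07% × (1 − 18%) = 5.7974%.
WACC = 0.5966 × 10.8100% + 0.2050 × 2.1320% + 0.1984 × 5.7974% = 8.0362%.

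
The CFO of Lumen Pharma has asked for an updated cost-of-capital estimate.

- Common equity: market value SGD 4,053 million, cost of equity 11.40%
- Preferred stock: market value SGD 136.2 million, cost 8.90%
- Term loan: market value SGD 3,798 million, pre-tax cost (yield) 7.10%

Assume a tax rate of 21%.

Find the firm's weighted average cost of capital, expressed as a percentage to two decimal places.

8.60%

Total capital V = 4053 + 136.2 + 3798 = 7987.2.
Equity: weight = 4053/7987.2 = 0.5074; cost = 11.4%.
Preferred: weight = 136.2/7987.2 = 0.0171; cost = 8.9%.
Term loan: weight = 3798/7987.2 = 0.4755; after-tax cost = 7.1% × (1 − 21%) = 5.6090%.
WACC = 0.5074 × 11.4000% + 0.0171 × 8.9000% + 0.4755 × 5.6090% = 8.6037%.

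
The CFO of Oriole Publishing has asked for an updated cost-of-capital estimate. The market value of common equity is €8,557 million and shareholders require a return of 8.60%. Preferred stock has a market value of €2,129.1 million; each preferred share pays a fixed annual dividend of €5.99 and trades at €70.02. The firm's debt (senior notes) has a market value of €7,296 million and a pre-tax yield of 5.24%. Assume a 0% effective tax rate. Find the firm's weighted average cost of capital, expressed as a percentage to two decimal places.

7.23%

Cost of preferred: Rp = 5.99 / 70.02 = 8.5547%.
Total capital V = 8557 + 2129.1 + 7296 = 17982.1.
Equity: weight = 8557/17982.1 = 0.4759; cost = 8.6%.
Preferred: weight = 2129.1/17982.1 = 0.1184; cost = 8.5547%.
Senior notes: weight = 7296/17982.1 = 0.4057; after-tax cost = 5.24% × (1 − 0%) = 5.2400%.
WACC = 0.4759 × 8.6000% + 0.1184 × 8.5547% + 0.4057 × 5.2400% = 7.2314%.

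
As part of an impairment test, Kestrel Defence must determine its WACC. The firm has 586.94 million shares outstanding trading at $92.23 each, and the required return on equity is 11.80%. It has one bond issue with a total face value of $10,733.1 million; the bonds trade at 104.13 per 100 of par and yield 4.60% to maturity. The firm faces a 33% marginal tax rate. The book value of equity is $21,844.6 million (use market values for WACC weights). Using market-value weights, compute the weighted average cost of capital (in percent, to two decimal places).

10.31%

Market value of equity E = 92.23 × 586.94m = 54133.4762m. Market value of debt D = 10733.1m × 104.13/100 = 11176.37703m.
Total capital V = 54133.4762 + 11176.37703 = 65309.85323.
Equity: weight = 54133.4762/65309.85323 = 0.8289; cost = 11.8%.
Bonds outstanding: weight = 11176.37703/65309.85323 = 0.1711; after-tax cost = 4.6% × (1 − 33%) = 3.0820%.
WACC = 0.8289 × 11.8000% + 0.1711 × 3.0820% = 10.3081%.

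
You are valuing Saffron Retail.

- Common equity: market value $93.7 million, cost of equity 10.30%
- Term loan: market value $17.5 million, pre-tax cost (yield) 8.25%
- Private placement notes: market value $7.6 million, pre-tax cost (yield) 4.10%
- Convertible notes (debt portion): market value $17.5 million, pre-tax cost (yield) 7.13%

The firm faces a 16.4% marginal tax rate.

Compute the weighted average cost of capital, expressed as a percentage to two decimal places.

Total capital V = 93.7 + 17.5 + 7.6 + 17.5 = 136.3.
Equity: weight = 93.7/136.3 = 0.6875; cost = 10.3%.
Term loan: weight = 17.5/136.3 = 0.1284; after-tax cost = 8.25% × (1 − 16.4%) = 6.8970%.
Private placement notes: weight = 7.6/136.3 = 0.0558; after-tax cost = 4.1% × (1 − 16.4%) = 3.4276%.
Convertible notes (debt portion): weight = 17.5/136.3 = 0.1284; after-tax cost = 7.13% × (1 − 16.4%) = 5.9607%.
WACC = 0.6875 × 10.3000% + 0.1284 × 6.8970% + 0.0558 × 3.4276% + 0.1284 × 5.9607% = 8.9227%.

8.92%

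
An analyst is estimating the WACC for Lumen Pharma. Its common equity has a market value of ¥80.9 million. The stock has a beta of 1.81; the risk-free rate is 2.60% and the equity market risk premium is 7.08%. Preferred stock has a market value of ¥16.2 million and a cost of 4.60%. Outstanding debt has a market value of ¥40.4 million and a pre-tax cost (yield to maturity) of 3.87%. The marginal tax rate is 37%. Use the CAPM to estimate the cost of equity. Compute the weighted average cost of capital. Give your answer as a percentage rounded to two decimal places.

Cost of equity via CAPM: Re = 2.6% + 1.81 × 7.08% = 15.4148%.
Total capital V = 80.9 + 16.2 + 40.4 = 137.5.
Equity: weight = 80.9/137.5 = 0.5884; cost = 15.4148%.
Preferred: weight = 16.2/137.5 = 0.1178; cost = 4.6%.
Debt: weight = 40.4/137.5 = 0.2938; after-tax cost = 3.87% × (1 − 37%) = 2.4381%.
WACC = 0.5884 × 15.4148% + 0.1178 × 4.6000% + 0.2938 × 2.4381% = 10.3278%.

10.33%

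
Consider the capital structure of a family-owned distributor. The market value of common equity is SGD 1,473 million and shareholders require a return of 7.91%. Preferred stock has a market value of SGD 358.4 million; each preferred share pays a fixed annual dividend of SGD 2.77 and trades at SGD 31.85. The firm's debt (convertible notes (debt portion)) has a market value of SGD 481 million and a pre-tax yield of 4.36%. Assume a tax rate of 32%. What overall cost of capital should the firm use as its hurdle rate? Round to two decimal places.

7.00%

Cost of preferred: Rp = 2.77 / 31.85 = 8.6970%.
Total capital V = 1473 + 358.4 + 481 = 2312.4.
Equity: weight = 1473/2312.4 = 0.6370; cost = 7.91%.
Preferred: weight = 358.4/2312.4 = 0.1550; cost = 8.697%.
Convertible notes (debt portion): weight = 481/2312.4 = 0.2080; after-tax cost = 4.36% × (1 − 32%) = 2.9648%.
WACC = 0.6370 × 7.9100% + 0.1550 × 8.6970% + 0.2080 × 2.9648% = 7.0033%.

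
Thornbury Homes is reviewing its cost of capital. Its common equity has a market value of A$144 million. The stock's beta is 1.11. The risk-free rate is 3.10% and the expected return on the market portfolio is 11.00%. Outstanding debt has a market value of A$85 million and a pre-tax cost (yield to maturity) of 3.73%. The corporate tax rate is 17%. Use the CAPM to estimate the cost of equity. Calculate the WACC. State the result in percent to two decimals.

8.61%

Market risk premium = 11.0% − 3.1% = 7.9%.
Cost of equity via CAPM: Re = 3.1% + 1.11 × 7.9% = 11.8690%.
Total capital V = 144 + 85 = 229.
Equity: weight = 144/229 = 0.6288; cost = 11.869%.
Debt: weight = 85/229 = 0.3712; after-tax cost = 3.73% × (1 − 17%) = 3.0959%.
WACC = 0.6288 × 11.8690% + 0.3712 × 3.0959% = 8.6126%.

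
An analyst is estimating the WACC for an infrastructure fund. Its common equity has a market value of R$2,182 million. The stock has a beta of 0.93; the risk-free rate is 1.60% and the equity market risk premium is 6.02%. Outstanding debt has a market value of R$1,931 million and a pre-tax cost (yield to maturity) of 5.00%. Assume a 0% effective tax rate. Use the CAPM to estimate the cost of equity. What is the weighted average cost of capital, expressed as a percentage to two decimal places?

Cost of equity via CAPM: Re = 1.6% + 0.93 × 6.02% = 7.1986%.
Total capital V = 2182 + 1931 = 4113.
Equity: weight = 2182/4113 = 0.5305; cost = 7.1986%.
Debt: weight = 1931/4113 = 0.4695; after-tax cost = 5% × (1 − 0%) = 5.0000%.
WACC = 0.5305 × 7.1986% + 0.4695 × 5.0000% = 6.1664%.

6.17%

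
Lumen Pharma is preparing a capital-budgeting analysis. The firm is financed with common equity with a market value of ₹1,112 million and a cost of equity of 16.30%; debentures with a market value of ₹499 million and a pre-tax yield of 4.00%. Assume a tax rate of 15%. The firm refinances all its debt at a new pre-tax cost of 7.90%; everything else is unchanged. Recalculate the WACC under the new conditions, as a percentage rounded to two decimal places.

13.33%

After the change:
Total capital V = 1112 + 499 = 1611.
Equity: weight = 1112/1611 = 0.6903; cost = 16.3%.
Debentures: weight = 499/1611 = 0.3097; after-tax cost = 7.9% × (1 − 15%) = 6.7150%.
WACC = 0.6903 × 16.3000% + 0.3097 × 6.7150% = 13.3311%.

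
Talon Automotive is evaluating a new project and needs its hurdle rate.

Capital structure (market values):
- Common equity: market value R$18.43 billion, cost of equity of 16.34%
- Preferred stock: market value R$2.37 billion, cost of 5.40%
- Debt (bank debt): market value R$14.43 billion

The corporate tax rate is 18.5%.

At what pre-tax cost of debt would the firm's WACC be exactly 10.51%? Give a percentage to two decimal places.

Total capital V = 18.43 + 2.37 + 14.43 = 35.23.
Equity weight = 18.43/35.23 = 0.5231.
Preferred weight = 2.37/35.23 = 0.0673.
Bank debt weight = 14.43/35.23 = 0.4096.
Equity contribution = 0.5231 × 16.34% = 8.5480%.
Preferred contribution = 0.0673 × 5.4% = 0.3633%.
Remaining for debt = 10.51% − 8.9113% = 1.5987%.
Rd × (1 − 18.5%) × 0.4096 = 1.5987%  ⇒  Rd = 4.7892%.

4.79%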